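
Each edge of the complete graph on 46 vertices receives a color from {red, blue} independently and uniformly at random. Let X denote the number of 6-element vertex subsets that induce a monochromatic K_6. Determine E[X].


Let X = Σ_S X_S over the C(46, 6) = 9366819 subsets S of size 6, where X_S = 1 if the K_6 on S is monochromatic.
For a fixed S, the K_6 on S has C(6, 2) = 15 edges. P[all 15 edges red] = (1/2)^15, and likewise for blue, so P[monochromatic] = 2·(1/2)^15 = 2^{1 − 15} = 1/16384.
By linearity: E[X] = C(46, 6) · 2^{1 − 15} = 9366819 · 1/16384 = 9366819/16384.
Numerically: E[X] ≈ 571.7053.

E[X] = C(46,6)·2^(1−C(6,2)) = 9366819/16384 ≈ 571.7053.


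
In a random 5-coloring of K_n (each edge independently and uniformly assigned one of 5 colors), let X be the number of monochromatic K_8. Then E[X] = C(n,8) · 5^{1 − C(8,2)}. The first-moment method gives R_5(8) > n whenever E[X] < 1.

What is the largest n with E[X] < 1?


We need C(n, 8) · 5^{1 − 28} < 1, i.e. C(n, 8) < 5^{28 − 1} = 7450580596923828125.
Check values of n near the boundary:
  n = 861: C(861, 8) = 7250034996615275865; 7250034996615275865 < 7450580596923828125? YES
  n = 862: C(862, 8) = 7317951015318931845; 7317951015318931845 < 7450580596923828125? YES
  n = 863: C(863, 8) = 7386423071602617757; 7386423071602617757 < 7450580596923828125? YES
  n = 864: C(864, 8) = 7455455062926006708; 7455455062926006708 < 7450580596923828125? NO
  n = 865: C(865, 8) = 7525050909487743060; 7525050909487743060 < 7450580596923828125? NO
The largest n with C(n, 8) < 7450580596923828125 is n = 863 (where E[X] = 7386423071602617757/7450580596923828125 ≈ 0.9914). Hence R_5(8) > 863, i.e. R_5(8) ≥ 864.

Largest n = 863; hence R_5(8) > 863.


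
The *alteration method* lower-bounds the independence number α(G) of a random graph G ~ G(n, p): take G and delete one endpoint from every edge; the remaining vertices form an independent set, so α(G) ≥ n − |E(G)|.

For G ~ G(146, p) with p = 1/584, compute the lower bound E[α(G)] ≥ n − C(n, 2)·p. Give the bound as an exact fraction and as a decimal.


E[|E(G)|] = C(146, 2)·p = 10585 · (1/584) = 145/8.
E[α(G)] ≥ n − E[|E(G)|] = 146 − 145/8 = 1023/8.
Numerically: ≈ 127.875000.
(This is only a lower bound; the true E[α(G)] may be larger.)

E[α(G)] ≥ 1023/8 ≈ 127.875000.


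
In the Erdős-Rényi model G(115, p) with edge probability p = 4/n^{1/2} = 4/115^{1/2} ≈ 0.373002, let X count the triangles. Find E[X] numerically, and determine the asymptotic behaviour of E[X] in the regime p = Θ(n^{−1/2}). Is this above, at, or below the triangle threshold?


Number of potential triangles: C(115, 3) = 246905.
Each occurs with probability p³ ≈ (0.373002)³ ≈ 5.18959198e-02.
By linearity: E[X] = C(115, 3)·p³ ≈ 246905 · 5.18959198e-02 ≈ 12813.362069.
Since α = 1/2 < 1, p = c/n^{1/2} ≫ 1/n is above the triangle threshold p ~ 1/n. Asymptotically E[X] ~ (c³/6)·n^{3(1−α)} = (4³/6)·n^{1.5} → ∞; triangles are abundant w.h.p.

E[X] ≈ 12813.362069; in regime p = Θ(1/n^{1/2}) E[X] diverges (above the triangle threshold p ~ 1/n).


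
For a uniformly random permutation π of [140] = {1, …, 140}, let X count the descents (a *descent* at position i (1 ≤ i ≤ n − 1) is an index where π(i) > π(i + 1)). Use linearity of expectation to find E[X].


Write X = Σ X_I over i = 1, …, 139, with X_I the indicator of one descent.
There are 139 indicators.
For each fixed i, the pair (π(i), π(i+1)) is a uniformly random ordered pair of distinct values from {1, …, 140}; by symmetry P[π(i) > π(i+1)] = 1/2.
By linearity: E[X] = 139 · (1/2) = (140 − 1) · (1/2) = 139/2 ≈ 69.500.

E[X] = 139/2 = 69.500.


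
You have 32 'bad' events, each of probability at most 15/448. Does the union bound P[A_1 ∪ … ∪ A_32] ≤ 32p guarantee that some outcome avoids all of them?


Union bound: P[∪_{i=1}^{32} A_i] ≤ Σ_i P[A_i] ≤ 32·p = 32·(15/448) = 15/14.
Numerically: 15/14 ≈ 1.07143.
Is 15/14 < 1? NO.
Since the bound 15/14 is ≥ 1, the union bound is uninformative here; it does NOT by itself certify existence.

32·p = 15/14 ≈ 1.07143; existence NOT certified by the union bound.


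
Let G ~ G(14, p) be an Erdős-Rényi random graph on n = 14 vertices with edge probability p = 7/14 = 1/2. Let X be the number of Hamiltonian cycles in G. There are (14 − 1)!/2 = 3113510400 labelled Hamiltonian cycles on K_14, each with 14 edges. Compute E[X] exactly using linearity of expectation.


K_14 has (14 − 1)!/2 = 3113510400 labelled Hamiltonian cycles.
For each such Hamiltonian cycle H, let X_H = 1 if all 14 edges of H are present in G. Then P[X_H = 1] = p^{14} = (1/2)^{14} = 1/16384.
By linearity of expectation: E[X] = Σ_H E[X_H] = 3113510400 · p^{14} = 3113510400 · 1/16384 = 6081075/32.
Numerically: E[X] ≈ 190034.

E[X] = 3113510400 · (1/2)^{14} = 6081075/32 ≈ 190034.


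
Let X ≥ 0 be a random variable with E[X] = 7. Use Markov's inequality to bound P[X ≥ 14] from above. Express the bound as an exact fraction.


μ = E[X] = 7, a = 14.
Markov: P[X ≥ 14] ≤ μ/a = (7)/14 = 1/2.
Numerically: ≈ 0.500000.
(Since a = 14 > μ = 7.000000, the bound 1/2 is < 1 and informative.)

P[X ≥ 14] ≤ 1/2 ≈ 0.500000.


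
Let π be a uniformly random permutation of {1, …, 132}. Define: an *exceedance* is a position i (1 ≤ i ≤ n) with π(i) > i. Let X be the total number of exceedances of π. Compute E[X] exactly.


Write X = Σ_{i=1}^{132} X_i, where X_i = 1_{π(i) > i}.
For each fixed i, π(i) is uniform over {1, …, 132} (marginal of a uniform permutation), so P[π(i) > i] = (n − i)/n. Summing: Σ_{i=1}^{132} (n − i)/n = (0 + 1 + … + 131)/132 = 132(132 − 1)/(2·132) = (132 − 1)/2.
Hence E[X] = Σ_{i=1}^{132} (132 − i)/132 = 131/2 ≈ 65.500.

E[X] = 131/2 = 65.500.


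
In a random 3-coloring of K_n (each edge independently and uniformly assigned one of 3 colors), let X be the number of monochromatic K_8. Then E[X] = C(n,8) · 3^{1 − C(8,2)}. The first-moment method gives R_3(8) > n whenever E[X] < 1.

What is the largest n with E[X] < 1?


We need C(n, 8) · 3^{1 − 28} < 1, i.e. C(n, 8) < 3^{28 − 1} = 7625597484987.
Check values of n near the boundary:
  n = 155: C(155, 8) = 6876747915675; 6876747915675 < 7625597484987? YES
  n = 156: C(156, 8) = 7248464019225; 7248464019225 < 7625597484987? YES
  n = 157: C(157, 8) = 7637643295425; 7637643295425 < 7625597484987? NO
  n = 158: C(158, 8) = 8044984271181; 8044984271181 < 7625597484987? NO
The largest n with C(n, 8) < 7625597484987 is n = 156 (where E[X] = 805384891025/847288609443 ≈ 0.95054). Hence R_3(8) > 156, i.e. R_3(8) ≥ 157.

Largest n = 156; hence R_3(8) > 156.


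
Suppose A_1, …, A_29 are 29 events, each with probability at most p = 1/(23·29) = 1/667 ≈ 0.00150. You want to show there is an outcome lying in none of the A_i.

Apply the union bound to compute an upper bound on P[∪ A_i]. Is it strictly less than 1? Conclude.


Union bound: P[∪_{i=1}^{29} A_i] ≤ Σ_i P[A_i] ≤ 29·p = 29·(1/667) = 1/23.
Numerically: 1/23 ≈ 0.04348.
Is 1/23 < 1? YES.
Since P[∪ A_i] ≤ 1/23 < 1, the complement has P[∩ A_i^c] ≥ 1 − 1/23 = 22/23 > 0, so some outcome avoids every A_i.

29·p = 1/23 ≈ 0.04348; existence CERTIFIED by the union bound.


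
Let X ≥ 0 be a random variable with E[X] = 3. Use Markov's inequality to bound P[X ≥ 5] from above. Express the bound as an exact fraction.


μ = E[X] = 3, a = 5.
Markov: P[X ≥ 5] ≤ μ/a = (3)/5 = 3/5.
Numerically: ≈ 0.60000.
(Since a = 5 > μ = 3.00000, the bound 3/5 is < 1 and informative.)

P[X ≥ 5] ≤ 3/5 ≈ 0.60000.


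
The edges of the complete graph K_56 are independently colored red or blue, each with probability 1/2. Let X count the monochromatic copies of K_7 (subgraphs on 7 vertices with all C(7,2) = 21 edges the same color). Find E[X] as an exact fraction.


Let X = Σ_S X_S over the C(56, 7) = 231917400 subsets S of size 7, where X_S = 1 if the K_7 on S is monochromatic.
For a fixed S, the K_7 on S has C(7, 2) = 21 edges. P[all 21 edges red] = (1/2)^21, and likewise for blue, so P[monochromatic] = 2·(1/2)^21 = 2^{1 − 21} = 1/1048576.
By linearity: E[X] = C(56, 7) · 2^{1 − 21} = 231917400 · 1/1048576 = 28989675/131072.
Numerically: E[X] ≈ 221.173668.

E[X] = C(56,7)·2^(1−C(7,2)) = 28989675/131072 ≈ 221.173668.


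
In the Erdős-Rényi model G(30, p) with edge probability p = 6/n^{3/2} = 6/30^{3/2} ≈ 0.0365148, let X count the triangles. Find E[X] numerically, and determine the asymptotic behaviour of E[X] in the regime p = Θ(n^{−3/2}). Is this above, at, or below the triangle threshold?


Number of potential triangles: C(30, 3) = 4060.
Each occurs with probability p³ ≈ (0.0365148)³ ≈ 4.86864496e-05.
By linearity: E[X] = C(30, 3)·p³ ≈ 4060 · 4.86864496e-05 ≈ 0.197667.
Since α = 3/2 > 1, p = c/n^{3/2} = o(1/n) is below the triangle threshold p ~ 1/n. Asymptotically E[X] ~ (c³/6)·n^{3(1−α)} = (6³/6)·n^{-1.5} → 0, so by Markov's inequality G has no triangles w.h.p.

E[X] ≈ 0.197667; in regime p = Θ(1/n^{3/2}) E[X] tends to 0 (below the triangle threshold p ~ 1/n).


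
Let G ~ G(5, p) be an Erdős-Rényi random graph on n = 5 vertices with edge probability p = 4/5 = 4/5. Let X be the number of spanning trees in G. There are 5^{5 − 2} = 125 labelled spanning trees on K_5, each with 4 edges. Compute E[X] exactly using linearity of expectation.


K_5 has 5^{5 − 2} = 125 labelled spanning trees.
For each such spanning tree H, let X_H = 1 if all 4 edges of H are present in G. Then P[X_H = 1] = p^{4} = (4/5)^{4} = 256/625.
Summing the indicators: E[X] = Σ_H E[X_H] = 125 · p^{4} = 125 · 256/625 = 256/5.
Numerically: E[X] ≈ 51.2.

E[X] = 125 · (4/5)^{4} = 256/5 ≈ 51.2.


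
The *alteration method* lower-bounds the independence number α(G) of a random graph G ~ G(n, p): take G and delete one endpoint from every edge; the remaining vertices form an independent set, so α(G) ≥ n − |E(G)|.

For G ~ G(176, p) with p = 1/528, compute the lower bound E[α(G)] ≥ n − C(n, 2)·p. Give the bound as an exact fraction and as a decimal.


E[|E(G)|] = C(176, 2)·p = 15400 · (1/528) = 175/6.
E[α(G)] ≥ n − E[|E(G)|] = 176 − 175/6 = 881/6.
Numerically: ≈ 146.833.
(This is only a lower bound; the true E[α(G)] may be larger.)

E[α(G)] ≥ 881/6 ≈ 146.833.


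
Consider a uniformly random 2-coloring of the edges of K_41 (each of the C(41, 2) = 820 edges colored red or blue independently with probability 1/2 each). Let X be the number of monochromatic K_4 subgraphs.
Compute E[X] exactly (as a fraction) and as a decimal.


Let X = Σ_S X_S over the C(41, 4) = 101270 subsets S of size 4, where X_S = 1 if the K_4 on S is monochromatic.
For a fixed S, the K_4 on S has C(4, 2) = 6 edges. P[all 6 edges red] = (1/2)^6, and likewise for blue, so P[monochromatic] = 2·(1/2)^6 = 2^{1 − 6} = 1/32.
By linearity: E[X] = C(41, 4) · 2^{1 − 6} = 101270 · 1/32 = 50635/16.
Numerically: E[X] ≈ 3164.687500.

E[X] = C(41,4)·2^(1−C(4,2)) = 50635/16 ≈ 3164.687500.


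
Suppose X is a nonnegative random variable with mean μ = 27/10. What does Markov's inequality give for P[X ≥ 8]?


μ = E[X] = 27/10, a = 8.
Markov: P[X ≥ 8] ≤ μ/a = (27/10)/8 = 27/80.
Numerically: ≈ 0.337500.
(Since a = 8 > μ = 2.700000, the bound 27/80 is < 1 and informative.)

P[X ≥ 8] ≤ 27/80 ≈ 0.337500.


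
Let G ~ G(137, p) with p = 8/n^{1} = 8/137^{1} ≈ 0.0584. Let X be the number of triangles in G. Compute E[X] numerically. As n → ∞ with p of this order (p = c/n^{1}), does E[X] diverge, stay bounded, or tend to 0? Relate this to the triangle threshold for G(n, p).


Number of potential triangles: C(137, 3) = 419220.
Each occurs with probability p³ ≈ (0.0584)³ ≈ 1.99117e-04.
By linearity: E[X] = C(137, 3)·p³ ≈ 419220 · 1.99117e-04 ≈ 83.474.
Here α = 1, so p = 8/n is exactly at the triangle threshold p ~ 1/n. Asymptotically E[X] → c³/6 = 8³/6 = 256/3 ≈ 85.333, a bounded constant. In this regime the triangle count is asymptotically Poisson(c³/6).

E[X] ≈ 83.474; in regime p = Θ(1/n^{1}) E[X] stays bounded (at the triangle threshold p ~ 1/n).


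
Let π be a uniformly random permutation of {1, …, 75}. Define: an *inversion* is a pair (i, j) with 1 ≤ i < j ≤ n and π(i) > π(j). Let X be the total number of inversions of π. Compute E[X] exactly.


Write X = Σ X_I over the C(75, 2) = 2775 pairs i < j, with X_I the indicator of one inversion.
There are 2775 indicators.
For each fixed pair i < j, the values π(i) and π(j) are two distinct elements of {1, …, 75} in uniformly random order; by symmetry P[π(i) > π(j)] = 1/2.
By linearity: E[X] = 2775 · (1/2) = C(75, 2) · (1/2) = 2775/2 = 2775/2 ≈ 1387.500000.

E[X] = 2775/2 = 1387.500000.


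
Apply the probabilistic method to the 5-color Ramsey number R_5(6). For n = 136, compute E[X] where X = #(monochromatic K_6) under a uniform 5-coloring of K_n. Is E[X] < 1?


E[X] = C(136, 6) · 5^{1 − 15} = 7858539612 · 5^{−14} = 7858539612/6103515625.
As a reduced fraction: E[X] = 7858539612/6103515625 ≈ 1.28754.
Is E[X] < 1? NO.
Since E[X] ≥ 1, the first-moment bound is inconclusive at n = 136; it does NOT by itself certify R_5(6) > 136.

E[X] = 7858539612/6103515625 ≈ 1.28754; E[X] ≥ 1; first-moment method inconclusive here.


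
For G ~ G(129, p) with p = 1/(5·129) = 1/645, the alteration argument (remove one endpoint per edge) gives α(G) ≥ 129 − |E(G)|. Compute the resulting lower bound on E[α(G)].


E[|E(G)|] = C(129, 2)·p = 8256 · (1/645) = 64/5.
E[α(G)] ≥ n − E[|E(G)|] = 129 − 64/5 = 581/5.
Numerically: ≈ 116.200.
(This is only a lower bound; the true E[α(G)] may be larger.)

E[α(G)] ≥ 581/5 ≈ 116.200.


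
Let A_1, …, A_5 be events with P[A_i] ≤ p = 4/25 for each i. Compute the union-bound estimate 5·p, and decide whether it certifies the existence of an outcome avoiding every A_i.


Union bound: P[∪_{i=1}^{5} A_i] ≤ Σ_i P[A_i] ≤ 5·p = 5·(4/25) = 4/5.
Numerically: 4/5 ≈ 0.8000.
Is 4/5 < 1? YES.
Since P[∪ A_i] ≤ 4/5 < 1, the complement has P[∩ A_i^c] ≥ 1 − 4/5 = 1/5 > 0, so some outcome avoids every A_i.

5·p = 4/5 ≈ 0.8000; existence CERTIFIED by the union bound.


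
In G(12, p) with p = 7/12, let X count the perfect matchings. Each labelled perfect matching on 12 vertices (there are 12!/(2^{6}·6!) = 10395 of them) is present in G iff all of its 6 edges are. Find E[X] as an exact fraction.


K_12 has 12!/(2^{6}·6!) = 10395 labelled perfect matchings.
For each such perfect matching H, let X_H = 1 if all 6 edges of H are present in G. Then P[X_H = 1] = p^{6} = (7/12)^{6} = 117649/2985984.
By linearity of expectation: E[X] = Σ_H E[X_H] = 10395 · p^{6} = 10395 · 117649/2985984 = 45294865/110592.
Numerically: E[X] ≈ 409.6.

E[X] = 10395 · (7/12)^{6} = 45294865/110592 ≈ 409.6.


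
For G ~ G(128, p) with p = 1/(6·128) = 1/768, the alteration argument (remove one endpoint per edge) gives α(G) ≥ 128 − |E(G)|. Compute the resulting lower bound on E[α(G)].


E[|E(G)|] = C(128, 2)·p = 8128 · (1/768) = 127/12.
E[α(G)] ≥ n − E[|E(G)|] = 128 − 127/12 = 1409/12.
Numerically: ≈ 117.416667.
(This is only a lower bound; the true E[α(G)] may be larger.)

E[α(G)] ≥ 1409/12 ≈ 117.416667.


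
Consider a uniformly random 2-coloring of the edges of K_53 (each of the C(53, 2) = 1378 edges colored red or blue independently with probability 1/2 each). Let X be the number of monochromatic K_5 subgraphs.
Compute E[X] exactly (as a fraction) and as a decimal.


Let X = Σ_S X_S over the C(53, 5) = 2869685 subsets S of size 5, where X_S = 1 if the K_5 on S is monochromatic.
For a fixed S, the K_5 on S has C(5, 2) = 10 edges. P[all 10 edges red] = (1/2)^10, and likewise for blue, so P[monochromatic] = 2·(1/2)^10 = 2^{1 − 10} = 1/512.
By linearity: E[X] = C(53, 5) · 2^{1 − 10} = 2869685 · 1/512 = 2869685/512.
Numerically: E[X] ≈ 5604.85352.

E[X] = C(53,5)·2^(1−C(5,2)) = 2869685/512 ≈ 5604.85352.


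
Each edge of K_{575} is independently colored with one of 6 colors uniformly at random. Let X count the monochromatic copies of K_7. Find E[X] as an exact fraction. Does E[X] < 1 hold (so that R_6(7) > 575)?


E[X] = C(575, 7) · 6^{1 − 21} = 3974871393896975 · 6^{−20} = 3974871393896975/3656158440062976.
As a reduced fraction: E[X] = 3974871393896975/3656158440062976 ≈ 1.0872.
Is E[X] < 1? NO.
Since E[X] ≥ 1, the first-moment bound is inconclusive at n = 575; it does NOT by itself certify R_6(7) > 575.

E[X] = 3974871393896975/3656158440062976 ≈ 1.0872; E[X] ≥ 1; first-moment method inconclusive here.


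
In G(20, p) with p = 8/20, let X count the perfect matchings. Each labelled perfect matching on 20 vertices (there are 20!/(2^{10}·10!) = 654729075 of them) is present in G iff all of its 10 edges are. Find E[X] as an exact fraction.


K_20 has 20!/(2^{10}·10!) = 654729075 labelled perfect matchings.
For each such perfect matching H, let X_H = 1 if all 10 edges of H are present in G. Then P[X_H = 1] = p^{10} = (2/5)^{10} = 1024/9765625.
By linearity of expectation: E[X] = Σ_H E[X_H] = 654729075 · p^{10} = 654729075 · 1024/9765625 = 26817702912/390625.
Numerically: E[X] ≈ 68653.

E[X] = 654729075 · (2/5)^{10} = 26817702912/390625 ≈ 68653.


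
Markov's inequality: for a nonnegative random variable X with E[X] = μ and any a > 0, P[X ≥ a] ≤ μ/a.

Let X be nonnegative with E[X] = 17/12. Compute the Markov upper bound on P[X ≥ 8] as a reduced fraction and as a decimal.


μ = E[X] = 17/12, a = 8.
Markov: P[X ≥ 8] ≤ μ/a = (17/12)/8 = 17/96.
Numerically: ≈ 0.17708.
(Since a = 8 > μ = 1.41667, the bound 17/96 is < 1 and informative.)

P[X ≥ 8] ≤ 17/96 ≈ 0.17708.


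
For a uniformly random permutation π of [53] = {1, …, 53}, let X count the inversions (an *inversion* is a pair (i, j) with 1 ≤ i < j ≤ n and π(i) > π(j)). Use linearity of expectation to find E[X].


Write X = Σ X_I over the C(53, 2) = 1378 pairs i < j, with X_I the indicator of one inversion.
There are 1378 indicators.
For each fixed pair i < j, the values π(i) and π(j) are two distinct elements of {1, …, 53} in uniformly random order; by symmetry P[π(i) > π(j)] = 1/2.
By linearity: E[X] = 1378 · (1/2) = C(53, 2) · (1/2) = 1378/2 = 689 ≈ 689.000.

E[X] = 689 = 689.000.


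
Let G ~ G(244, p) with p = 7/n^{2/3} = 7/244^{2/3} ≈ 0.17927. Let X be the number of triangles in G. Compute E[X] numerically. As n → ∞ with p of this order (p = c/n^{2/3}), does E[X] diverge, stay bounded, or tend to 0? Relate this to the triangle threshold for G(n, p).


Number of potential triangles: C(244, 3) = 2391444.
Each occurs with probability p³ ≈ (0.17927)³ ≈ 5.7612201e-03.
By linearity: E[X] = C(244, 3)·p³ ≈ 2391444 · 5.7612201e-03 ≈ 13777.63525.
Since α = 2/3 < 1, p = c/n^{2/3} ≫ 1/n is above the triangle threshold p ~ 1/n. Asymptotically E[X] ~ (c³/6)·n^{3(1−α)} = (7³/6)·n^{1} → ∞; triangles are abundant w.h.p.

E[X] ≈ 13777.63525; in regime p = Θ(1/n^{2/3}) E[X] diverges (above the triangle threshold p ~ 1/n).


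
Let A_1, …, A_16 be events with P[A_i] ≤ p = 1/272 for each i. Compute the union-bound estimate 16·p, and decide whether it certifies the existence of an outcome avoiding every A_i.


Union bound: P[∪_{i=1}^{16} A_i] ≤ Σ_i P[A_i] ≤ 16·p = 16·(1/272) = 1/17.
Numerically: 1/17 ≈ 0.058824.
Is 1/17 < 1? YES.
Since P[∪ A_i] ≤ 1/17 < 1, the complement has P[∩ A_i^c] ≥ 1 − 1/17 = 16/17 > 0, so some outcome avoids every A_i.

16·p = 1/17 ≈ 0.058824; existence CERTIFIED by the union bound.


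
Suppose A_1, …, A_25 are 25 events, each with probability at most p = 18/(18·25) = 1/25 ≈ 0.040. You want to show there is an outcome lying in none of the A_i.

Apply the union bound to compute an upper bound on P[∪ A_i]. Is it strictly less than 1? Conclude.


Union bound: P[∪_{i=1}^{25} A_i] ≤ Σ_i P[A_i] ≤ 25·p = 25·(1/25) = 1.
Numerically: 1 ≈ 1.000.
Is 1 < 1? NO.
Since the bound 1 is ≥ 1, the union bound is uninformative here; it does NOT by itself certify existence.

25·p = 1 ≈ 1.000; existence NOT certified by the union bound.


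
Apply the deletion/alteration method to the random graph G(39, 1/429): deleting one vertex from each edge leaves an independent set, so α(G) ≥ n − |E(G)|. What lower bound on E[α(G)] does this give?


E[|E(G)|] = C(39, 2)·p = 741 · (1/429) = 19/11.
E[α(G)] ≥ n − E[|E(G)|] = 39 − 19/11 = 410/11.
Numerically: ≈ 37.273.
(This is only a lower bound; the true E[α(G)] may be larger.)

E[α(G)] ≥ 410/11 ≈ 37.273.


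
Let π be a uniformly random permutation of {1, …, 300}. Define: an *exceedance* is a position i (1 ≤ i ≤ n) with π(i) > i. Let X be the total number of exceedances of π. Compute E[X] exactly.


Write X = Σ_{i=1}^{300} X_i, where X_i = 1_{π(i) > i}.
For each fixed i, π(i) is uniform over {1, …, 300} (marginal of a uniform permutation), so P[π(i) > i] = (n − i)/n. Summing: Σ_{i=1}^{300} (n − i)/n = (0 + 1 + … + 299)/300 = 300(300 − 1)/(2·300) = (300 − 1)/2.
Hence E[X] = Σ_{i=1}^{300} (300 − i)/300 = 299/2 ≈ 149.500000.

E[X] = 299/2 = 149.500000.


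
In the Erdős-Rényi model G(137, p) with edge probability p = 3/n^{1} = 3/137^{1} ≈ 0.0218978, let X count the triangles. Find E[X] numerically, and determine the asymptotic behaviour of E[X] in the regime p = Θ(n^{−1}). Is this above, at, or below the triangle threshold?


Number of potential triangles: C(137, 3) = 419220.
Each occurs with probability p³ ≈ (0.0218978)³ ≈ 1.05003086e-05.
By linearity: E[X] = C(137, 3)·p³ ≈ 419220 · 1.05003086e-05 ≈ 4.401939.
Here α = 1, so p = 3/n is exactly at the triangle threshold p ~ 1/n. Asymptotically E[X] → c³/6 = 3³/6 = 9/2 ≈ 4.500000, a bounded constant. In this regime the triangle count is asymptotically Poisson(c³/6).

E[X] ≈ 4.401939; in regime p = Θ(1/n^{1}) E[X] stays bounded (at the triangle threshold p ~ 1/n).


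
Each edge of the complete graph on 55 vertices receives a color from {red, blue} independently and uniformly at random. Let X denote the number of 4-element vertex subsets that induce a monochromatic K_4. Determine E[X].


Let X = Σ_S X_S over the C(55, 4) = 341055 subsets S of size 4, where X_S = 1 if the K_4 on S is monochromatic.
For a fixed S, the K_4 on S has C(4, 2) = 6 edges. P[all 6 edges red] = (1/2)^6, and likewise for blue, so P[monochromatic] = 2·(1/2)^6 = 2^{1 − 6} = 1/32.
By linearity of expectation: E[X] = C(55, 4) · 2^{1 − 6} = 341055 · 1/32 = 341055/32.
Numerically: E[X] ≈ 10657.968750.

E[X] = C(55,4)·2^(1−C(4,2)) = 341055/32 ≈ 10657.968750.


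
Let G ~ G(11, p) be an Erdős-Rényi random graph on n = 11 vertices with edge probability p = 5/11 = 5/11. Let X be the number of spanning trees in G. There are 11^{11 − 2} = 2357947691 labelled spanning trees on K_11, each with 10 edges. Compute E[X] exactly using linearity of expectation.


K_11 has 11^{11 − 2} = 2357947691 labelled spanning trees.
For each such spanning tree H, let X_H = 1 if all 10 edges of H are present in G. Then P[X_H = 1] = p^{10} = (5/11)^{10} = 9765625/25937424601.
Summing the indicators: E[X] = Σ_H E[X_H] = 2357947691 · p^{10} = 2357947691 · 9765625/25937424601 = 9765625/11.
Numerically: E[X] ≈ 8.878e+05.

E[X] = 2357947691 · (5/11)^{10} = 9765625/11 ≈ 8.878e+05.


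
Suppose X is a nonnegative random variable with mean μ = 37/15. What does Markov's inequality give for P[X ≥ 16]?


μ = E[X] = 37/15, a = 16.
Markov: P[X ≥ 16] ≤ μ/a = (37/15)/16 = 37/240.
Numerically: ≈ 0.154.
(Since a = 16 > μ = 2.467, the bound 37/240 is < 1 and informative.)

P[X ≥ 16] ≤ 37/240 ≈ 0.154.


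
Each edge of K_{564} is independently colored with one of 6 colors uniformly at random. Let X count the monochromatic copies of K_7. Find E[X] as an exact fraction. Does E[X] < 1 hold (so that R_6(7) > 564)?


E[X] = C(564, 7) · 6^{1 − 21} = 3469685994423792 · 6^{−20} = 3469685994423792/3656158440062976.
As a reduced fraction: E[X] = 24095041627943/25389989167104 ≈ 0.949.
Is E[X] < 1? YES.
Since E[X] < 1, there exists a 6-coloring of K_{564} with no monochromatic K_7; hence R_6(7) > 564.

E[X] = 24095041627943/25389989167104 ≈ 0.949; E[X] < 1, so R_6(7) > 564.


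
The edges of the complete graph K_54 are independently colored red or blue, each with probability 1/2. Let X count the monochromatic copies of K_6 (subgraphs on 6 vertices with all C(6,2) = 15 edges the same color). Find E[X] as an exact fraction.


Let X = Σ_S X_S over the C(54, 6) = 25827165 subsets S of size 6, where X_S = 1 if the K_6 on S is monochromatic.
For a fixed S, the K_6 on S has C(6, 2) = 15 edges. P[all 15 edges red] = (1/2)^15, and likewise for blue, so P[monochromatic] = 2·(1/2)^15 = 2^{1 − 15} = 1/16384.
Summing: E[X] = C(54, 6) · 2^{1 − 15} = 25827165 · 1/16384 = 25827165/16384.
Numerically: E[X] ≈ 1576.365051.

E[X] = C(54,6)·2^(1−C(6,2)) = 25827165/16384 ≈ 1576.365051.


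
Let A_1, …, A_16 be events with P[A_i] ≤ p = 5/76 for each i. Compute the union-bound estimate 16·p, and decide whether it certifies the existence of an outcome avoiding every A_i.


Union bound: P[∪_{i=1}^{16} A_i] ≤ Σ_i P[A_i] ≤ 16·p = 16·(5/76) = 20/19.
Numerically: 20/19 ≈ 1.053.
Is 20/19 < 1? NO.
Since the bound 20/19 is ≥ 1, the union bound is uninformative here; it does NOT by itself certify existence.

16·p = 20/19 ≈ 1.053; existence NOT certified by the union bound.


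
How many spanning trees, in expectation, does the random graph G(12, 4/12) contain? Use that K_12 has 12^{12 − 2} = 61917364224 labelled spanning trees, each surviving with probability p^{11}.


K_12 has 12^{12 − 2} = 61917364224 labelled spanning trees.
For each such spanning tree H, let X_H = 1 if all 11 edges of H are present in G. Then P[X_H = 1] = p^{11} = (1/3)^{11} = 1/177147.
By linearity: E[X] = Σ_H E[X_H] = 61917364224 · p^{11} = 61917364224 · 1/177147 = 1048576/3.
Numerically: E[X] ≈ 3.495e+05.

E[X] = 61917364224 · (1/3)^{11} = 1048576/3 ≈ 3.495e+05.


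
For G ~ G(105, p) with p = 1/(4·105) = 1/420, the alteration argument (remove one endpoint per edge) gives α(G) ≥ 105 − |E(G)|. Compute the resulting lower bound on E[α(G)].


E[|E(G)|] = C(105, 2)·p = 5460 · (1/420) = 13.
E[α(G)] ≥ n − E[|E(G)|] = 105 − 13 = 92.
Numerically: ≈ 92.0000.
(This is only a lower bound; the true E[α(G)] may be larger.)

E[α(G)] ≥ 92 ≈ 92.0000.


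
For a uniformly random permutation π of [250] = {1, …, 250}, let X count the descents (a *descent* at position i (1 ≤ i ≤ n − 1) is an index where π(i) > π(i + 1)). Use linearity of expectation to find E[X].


Write X = Σ X_I over i = 1, …, 249, with X_I the indicator of one descent.
There are 249 indicators.
For each fixed i, the pair (π(i), π(i+1)) is a uniformly random ordered pair of distinct values from {1, …, 250}; by symmetry P[π(i) > π(i+1)] = 1/2.
By linearity: E[X] = 249 · (1/2) = (250 − 1) · (1/2) = 249/2 ≈ 124.50000.

E[X] = 249/2 = 124.50000.


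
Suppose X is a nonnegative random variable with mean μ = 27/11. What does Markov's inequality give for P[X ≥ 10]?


μ = E[X] = 27/11, a = 10.
Markov: P[X ≥ 10] ≤ μ/a = (27/11)/10 = 27/110.
Numerically: ≈ 0.245.
(Since a = 10 > μ = 2.455, the bound 27/110 is < 1 and informative.)

P[X ≥ 10] ≤ 27/110 ≈ 0.245.


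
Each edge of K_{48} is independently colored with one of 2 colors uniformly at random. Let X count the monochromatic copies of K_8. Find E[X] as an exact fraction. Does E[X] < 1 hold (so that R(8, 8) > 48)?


E[X] = C(48, 8) · 2^{1 − 28} = 377348994 · 2^{−27} = 377348994/134217728.
As a reduced fraction: E[X] = 188674497/67108864 ≈ 2.811.
Is E[X] < 1? NO.
Since E[X] ≥ 1, the first-moment bound is inconclusive at n = 48; it does NOT by itself certify R(8, 8) > 48.

E[X] = 188674497/67108864 ≈ 2.811; E[X] ≥ 1; first-moment method inconclusive here.


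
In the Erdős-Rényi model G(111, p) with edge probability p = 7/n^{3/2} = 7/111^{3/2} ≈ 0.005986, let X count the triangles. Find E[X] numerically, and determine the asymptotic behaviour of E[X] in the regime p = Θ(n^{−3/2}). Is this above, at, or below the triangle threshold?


Number of potential triangles: C(111, 3) = 221815.
Each occurs with probability p³ ≈ (0.005986)³ ≈ 2.144572e-07.
By linearity: E[X] = C(111, 3)·p³ ≈ 221815 · 2.144572e-07 ≈ 0.0476.
Since α = 3/2 > 1, p = c/n^{3/2} = o(1/n) is below the triangle threshold p ~ 1/n. Asymptotically E[X] ~ (c³/6)·n^{3(1−α)} = (7³/6)·n^{-1.5} → 0, so by Markov's inequality G has no triangles w.h.p.

E[X] ≈ 0.0476; in regime p = Θ(1/n^{3/2}) E[X] tends to 0 (below the triangle threshold p ~ 1/n).


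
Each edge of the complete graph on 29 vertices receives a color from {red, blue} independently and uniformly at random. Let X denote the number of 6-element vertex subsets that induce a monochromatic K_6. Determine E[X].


Let X = Σ_S X_S over the C(29, 6) = 475020 subsets S of size 6, where X_S = 1 if the K_6 on S is monochromatic.
For a fixed S, the K_6 on S has C(6, 2) = 15 edges. P[all 15 edges red] = (1/2)^15, and likewise for blue, so P[monochromatic] = 2·(1/2)^15 = 2^{1 − 15} = 1/16384.
By linearity of expectation: E[X] = C(29, 6) · 2^{1 − 15} = 475020 · 1/16384 = 118755/4096.
Numerically: E[X] ≈ 28.9929.

E[X] = C(29,6)·2^(1−C(6,2)) = 118755/4096 ≈ 28.9929.


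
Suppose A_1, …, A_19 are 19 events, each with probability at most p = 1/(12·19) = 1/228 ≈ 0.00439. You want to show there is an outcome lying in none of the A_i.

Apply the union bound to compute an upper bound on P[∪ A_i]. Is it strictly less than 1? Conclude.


Union bound: P[∪_{i=1}^{19} A_i] ≤ Σ_i P[A_i] ≤ 19·p = 19·(1/228) = 1/12.
Numerically: 1/12 ≈ 0.08333.
Is 1/12 < 1? YES.
Since P[∪ A_i] ≤ 1/12 < 1, the complement has P[∩ A_i^c] ≥ 1 − 1/12 = 11/12 > 0, so some outcome avoids every A_i.

19·p = 1/12 ≈ 0.08333; existence CERTIFIED by the union bound.


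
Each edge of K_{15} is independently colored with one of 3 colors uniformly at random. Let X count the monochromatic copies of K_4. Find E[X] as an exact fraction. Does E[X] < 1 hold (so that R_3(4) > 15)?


E[X] = C(15, 4) · 3^{1 − 6} = 1365 · 3^{−5} = 1365/243.
As a reduced fraction: E[X] = 455/81 ≈ 5.6172840.
Is E[X] < 1? NO.
Since E[X] ≥ 1, the first-moment bound is inconclusive at n = 15; it does NOT by itself certify R_3(4) > 15.

E[X] = 455/81 ≈ 5.6172840; E[X] ≥ 1; first-moment method inconclusive here.


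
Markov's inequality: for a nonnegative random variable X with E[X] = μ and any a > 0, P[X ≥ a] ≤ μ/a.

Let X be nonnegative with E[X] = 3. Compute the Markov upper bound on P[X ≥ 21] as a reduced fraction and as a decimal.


μ = E[X] = 3, a = 21.
Markov: P[X ≥ 21] ≤ μ/a = (3)/21 = 1/7.
Numerically: ≈ 0.142857.
(Since a = 21 > μ = 3.000000, the bound 1/7 is < 1 and informative.)

P[X ≥ 21] ≤ 1/7 ≈ 0.142857.


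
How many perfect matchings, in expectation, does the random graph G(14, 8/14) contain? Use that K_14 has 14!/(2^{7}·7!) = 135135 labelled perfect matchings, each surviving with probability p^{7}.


K_14 has 14!/(2^{7}·7!) = 135135 labelled perfect matchings.
For each such perfect matching H, let X_H = 1 if all 7 edges of H are present in G. Then P[X_H = 1] = p^{7} = (4/7)^{7} = 16384/823543.
By linearity: E[X] = Σ_H E[X_H] = 135135 · p^{7} = 135135 · 16384/823543 = 316293120/117649.
Numerically: E[X] ≈ 2688.

E[X] = 135135 · (4/7)^{7} = 316293120/117649 ≈ 2688.


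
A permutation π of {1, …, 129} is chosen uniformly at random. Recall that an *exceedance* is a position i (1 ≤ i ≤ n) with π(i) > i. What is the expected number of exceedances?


Write X = Σ_{i=1}^{129} X_i, where X_i = 1_{π(i) > i}.
For each fixed i, π(i) is uniform over {1, …, 129} (marginal of a uniform permutation), so P[π(i) > i] = (n − i)/n. Summing: Σ_{i=1}^{129} (n − i)/n = (0 + 1 + … + 128)/129 = 129(129 − 1)/(2·129) = (129 − 1)/2.
Hence E[X] = Σ_{i=1}^{129} (129 − i)/129 = 64 ≈ 64.000.

E[X] = 64 = 64.000.


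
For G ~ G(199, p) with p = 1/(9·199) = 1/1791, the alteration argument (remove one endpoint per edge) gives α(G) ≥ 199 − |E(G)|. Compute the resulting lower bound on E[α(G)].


E[|E(G)|] = C(199, 2)·p = 19701 · (1/1791) = 11.
E[α(G)] ≥ n − E[|E(G)|] = 199 − 11 = 188.
Numerically: ≈ 188.000000.
(This is only a lower bound; the true E[α(G)] may be larger.)

E[α(G)] ≥ 188 ≈ 188.000000.


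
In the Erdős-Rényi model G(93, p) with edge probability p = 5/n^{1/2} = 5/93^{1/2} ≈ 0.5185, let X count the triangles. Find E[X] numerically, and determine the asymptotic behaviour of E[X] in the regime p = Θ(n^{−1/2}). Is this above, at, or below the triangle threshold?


Number of potential triangles: C(93, 3) = 129766.
Each occurs with probability p³ ≈ (0.5185)³ ≈ 1.393752e-01.
By linearity: E[X] = C(93, 3)·p³ ≈ 129766 · 1.393752e-01 ≈ 18086.1658.
Since α = 1/2 < 1, p = c/n^{1/2} ≫ 1/n is above the triangle threshold p ~ 1/n. Asymptotically E[X] ~ (c³/6)·n^{3(1−α)} = (5³/6)·n^{1.5} → ∞; triangles are abundant w.h.p.

E[X] ≈ 18086.1658; in regime p = Θ(1/n^{1/2}) E[X] diverges (above the triangle threshold p ~ 1/n).


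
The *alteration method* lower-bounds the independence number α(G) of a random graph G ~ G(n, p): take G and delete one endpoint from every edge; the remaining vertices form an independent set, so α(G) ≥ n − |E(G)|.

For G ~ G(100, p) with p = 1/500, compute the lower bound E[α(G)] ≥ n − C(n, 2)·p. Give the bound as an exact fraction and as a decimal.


E[|E(G)|] = C(100, 2)·p = 4950 · (1/500) = 99/10.
E[α(G)] ≥ n − E[|E(G)|] = 100 − 99/10 = 901/10.
Numerically: ≈ 90.10000.
(This is only a lower bound; the true E[α(G)] may be larger.)

E[α(G)] ≥ 901/10 ≈ 90.10000.


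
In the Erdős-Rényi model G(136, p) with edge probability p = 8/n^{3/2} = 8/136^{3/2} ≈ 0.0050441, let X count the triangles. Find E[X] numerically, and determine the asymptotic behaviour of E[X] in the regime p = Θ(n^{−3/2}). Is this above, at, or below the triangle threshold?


Number of potential triangles: C(136, 3) = 410040.
Each occurs with probability p³ ≈ (0.0050441)³ ≈ 1.2833493e-07.
By linearity: E[X] = C(136, 3)·p³ ≈ 410040 · 1.2833493e-07 ≈ 0.05262.
Since α = 3/2 > 1, p = c/n^{3/2} = o(1/n) is below the triangle threshold p ~ 1/n. Asymptotically E[X] ~ (c³/6)·n^{3(1−α)} = (8³/6)·n^{-1.5} → 0, so by Markov's inequality G has no triangles w.h.p.

E[X] ≈ 0.05262; in regime p = Θ(1/n^{3/2}) E[X] tends to 0 (below the triangle threshold p ~ 1/n).


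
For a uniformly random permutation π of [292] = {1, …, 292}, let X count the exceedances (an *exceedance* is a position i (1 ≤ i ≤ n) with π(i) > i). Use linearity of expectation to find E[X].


Write X = Σ_{i=1}^{292} X_i, where X_i = 1_{π(i) > i}.
For each fixed i, π(i) is uniform over {1, …, 292} (marginal of a uniform permutation), so P[π(i) > i] = (n − i)/n. Summing: Σ_{i=1}^{292} (n − i)/n = (0 + 1 + … + 291)/292 = 292(292 − 1)/(2·292) = (292 − 1)/2.
Hence E[X] = Σ_{i=1}^{292} (292 − i)/292 = 291/2 ≈ 145.5000.

E[X] = 291/2 = 145.5000.


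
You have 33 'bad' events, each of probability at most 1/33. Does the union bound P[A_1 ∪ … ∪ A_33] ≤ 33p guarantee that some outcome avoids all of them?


Union bound: P[∪_{i=1}^{33} A_i] ≤ Σ_i P[A_i] ≤ 33·p = 33·(1/33) = 1.
Numerically: 1 ≈ 1.0000.
Is 1 < 1? NO.
Since the bound 1 is ≥ 1, the union bound is uninformative here; it does NOT by itself certify existence.

33·p = 1 ≈ 1.0000; existence NOT certified by the union bound.


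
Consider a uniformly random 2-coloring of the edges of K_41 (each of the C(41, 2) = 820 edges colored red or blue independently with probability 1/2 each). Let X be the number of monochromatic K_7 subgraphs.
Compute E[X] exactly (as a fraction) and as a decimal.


Let X = Σ_S X_S over the C(41, 7) = 22481940 subsets S of size 7, where X_S = 1 if the K_7 on S is monochromatic.
For a fixed S, the K_7 on S has C(7, 2) = 21 edges. P[all 21 edges red] = (1/2)^21, and likewise for blue, so P[monochromatic] = 2·(1/2)^21 = 2^{1 − 21} = 1/1048576.
By linearity: E[X] = C(41, 7) · 2^{1 − 21} = 22481940 · 1/1048576 = 5620485/262144.
Numerically: E[X] ≈ 21.440449.

E[X] = C(41,7)·2^(1−C(7,2)) = 5620485/262144 ≈ 21.440449.


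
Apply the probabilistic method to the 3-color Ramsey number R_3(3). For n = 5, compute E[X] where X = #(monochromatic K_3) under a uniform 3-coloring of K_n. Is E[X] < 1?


E[X] = C(5, 3) · 3^{1 − 3} = 10 · 3^{−2} = 10/9.
As a reduced fraction: E[X] = 10/9 ≈ 1.11111.
Is E[X] < 1? NO.
Since E[X] ≥ 1, the first-moment bound is inconclusive at n = 5; it does NOT by itself certify R_3(3) > 5.

E[X] = 10/9 ≈ 1.11111; E[X] ≥ 1; first-moment method inconclusive here.


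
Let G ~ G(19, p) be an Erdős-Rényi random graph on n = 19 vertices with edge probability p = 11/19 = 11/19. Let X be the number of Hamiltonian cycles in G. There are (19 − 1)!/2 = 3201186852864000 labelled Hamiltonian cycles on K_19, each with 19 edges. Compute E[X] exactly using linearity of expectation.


K_19 has (19 − 1)!/2 = 3201186852864000 labelled Hamiltonian cycles.
For each such Hamiltonian cycle H, let X_H = 1 if all 19 edges of H are present in G. Then P[X_H = 1] = p^{19} = (11/19)^{19} = 61159090448414546291/1978419655660313589123979.
By linearity of expectation: E[X] = Σ_H E[X_H] = 3201186852864000 · p^{19} = 3201186852864000 · 61159090448414546291/1978419655660313589123979 = 195781676276584883979724733927424000/1978419655660313589123979.
Numerically: E[X] ≈ 9.896e+10.

E[X] = 3201186852864000 · (11/19)^{19} = 195781676276584883979724733927424000/1978419655660313589123979 ≈ 9.896e+10.


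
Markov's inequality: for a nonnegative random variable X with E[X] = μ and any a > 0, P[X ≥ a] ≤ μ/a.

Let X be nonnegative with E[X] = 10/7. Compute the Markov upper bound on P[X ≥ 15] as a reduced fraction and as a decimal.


μ = E[X] = 10/7, a = 15.
Markov: P[X ≥ 15] ≤ μ/a = (10/7)/15 = 2/21.
Numerically: ≈ 0.095238.
(Since a = 15 > μ = 1.428571, the bound 2/21 is < 1 and informative.)

P[X ≥ 15] ≤ 2/21 ≈ 0.095238.


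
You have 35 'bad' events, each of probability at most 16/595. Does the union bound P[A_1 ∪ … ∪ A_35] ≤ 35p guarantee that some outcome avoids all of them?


Union bound: P[∪_{i=1}^{35} A_i] ≤ Σ_i P[A_i] ≤ 35·p = 35·(16/595) = 16/17.
Numerically: 16/17 ≈ 0.941.
Is 16/17 < 1? YES.
Since P[∪ A_i] ≤ 16/17 < 1, the complement has P[∩ A_i^c] ≥ 1 − 16/17 = 1/17 > 0, so some outcome avoids every A_i.

35·p = 16/17 ≈ 0.941; existence CERTIFIED by the union bound.


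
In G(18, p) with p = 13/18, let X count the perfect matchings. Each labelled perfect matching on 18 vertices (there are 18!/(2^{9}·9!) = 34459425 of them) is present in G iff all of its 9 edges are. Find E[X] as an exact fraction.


K_18 has 18!/(2^{9}·9!) = 34459425 labelled perfect matchings.
For each such perfect matching H, let X_H = 1 if all 9 edges of H are present in G. Then P[X_H = 1] = p^{9} = (13/18)^{9} = 10604499373/198359290368.
Summing the indicators: E[X] = Σ_H E[X_H] = 34459425 · p^{9} = 34459425 · 10604499373/198359290368 = 4511419145758525/2448880128.
Numerically: E[X] ≈ 1.842e+06.

E[X] = 34459425 · (13/18)^{9} = 4511419145758525/2448880128 ≈ 1.842e+06.


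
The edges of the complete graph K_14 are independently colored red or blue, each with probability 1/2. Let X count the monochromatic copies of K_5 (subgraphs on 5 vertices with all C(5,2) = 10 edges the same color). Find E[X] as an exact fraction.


Let X = Σ_S X_S over the C(14, 5) = 2002 subsets S of size 5, where X_S = 1 if the K_5 on S is monochromatic.
For a fixed S, the K_5 on S has C(5, 2) = 10 edges. P[all 10 edges red] = (1/2)^10, and likewise for blue, so P[monochromatic] = 2·(1/2)^10 = 2^{1 − 10} = 1/512.
By linearity: E[X] = C(14, 5) · 2^{1 − 10} = 2002 · 1/512 = 1001/256.
Numerically: E[X] ≈ 3.9102.

E[X] = C(14,5)·2^(1−C(5,2)) = 1001/256 ≈ 3.9102.
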